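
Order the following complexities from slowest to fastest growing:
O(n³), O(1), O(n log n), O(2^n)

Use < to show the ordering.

Ordered by growth rate: O(1) < O(n log n) < O(n³) < O(2^n)

Answer: O(1) < O(n log n) < O(n³) < O(2^n)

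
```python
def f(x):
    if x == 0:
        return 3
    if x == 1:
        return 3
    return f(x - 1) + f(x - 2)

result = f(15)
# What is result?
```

Build up from base cases: f(0)=3, f(1)=3, f(2)=6, f(3)=9, f(4)=15, f(5)=24, f(6)=39, ..., f(15)=2961

Answer: 2961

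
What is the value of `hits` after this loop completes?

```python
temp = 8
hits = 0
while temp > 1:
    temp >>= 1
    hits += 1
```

Count right shifts until 1
`hits` takes the values: 0 → 1 → 2 → 3

Answer: 3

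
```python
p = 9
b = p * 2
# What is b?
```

Trace:
`p = 9` → p = 9
`b = p * 2` → b = 18
So b = 18

Answer: 18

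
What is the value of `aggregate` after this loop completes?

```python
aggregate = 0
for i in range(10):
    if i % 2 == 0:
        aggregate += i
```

Sum of even numbers 0 to 9
`aggregate` takes the values: 0 → 2 → 6 → 12 → 20

Answer: 20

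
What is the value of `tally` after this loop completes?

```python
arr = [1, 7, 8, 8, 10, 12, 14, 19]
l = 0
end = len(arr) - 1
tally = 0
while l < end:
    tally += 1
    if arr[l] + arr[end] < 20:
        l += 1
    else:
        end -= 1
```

Steps to find pair summing to 20
`tally` takes the values: 0 → 1 → 2 → 3 → 4 → 5 → 6 → 7

Answer: 7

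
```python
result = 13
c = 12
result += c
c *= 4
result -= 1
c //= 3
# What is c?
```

Trace:
`result = 13` → result = 13
`c = 12` → c = 12
`result += c` → result = 25
`c *= 4` → c = 48
`result -= 1` → result = 24
`c //= 3` → c = 16
So c = 16

Answer: 16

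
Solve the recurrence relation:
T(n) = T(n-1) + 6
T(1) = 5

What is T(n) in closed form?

Unrolling: T(n) = T(1) + 6·(n-1) = 5 + 6(n-1) = 6n - 1.

Answer: T(n) = 6n - 1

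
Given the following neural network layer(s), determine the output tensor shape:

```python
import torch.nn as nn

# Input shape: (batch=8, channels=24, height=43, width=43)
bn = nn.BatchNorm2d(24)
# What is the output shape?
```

Input: (8, 24, 43, 43) -> Output: (8, 24, 43, 43)

Answer: (8, 24, 43, 43)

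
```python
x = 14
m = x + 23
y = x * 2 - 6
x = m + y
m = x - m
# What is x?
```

Trace:
`x = 14` → x = 14
`m = x + 23` → m = 37
`y = x * 2 - 6` → y = 22
`x = m + y` → x = 59
`m = x - m` → m = 22
So x = 59

Answer: 59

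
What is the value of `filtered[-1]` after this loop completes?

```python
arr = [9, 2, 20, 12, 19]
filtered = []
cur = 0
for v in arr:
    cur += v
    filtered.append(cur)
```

Cumulative sum ends at 62
`filtered` takes the values: [] → [9] → [9, 11] → [9, 11, 31] → [9, 11, 31, 43] → [9, 11, 31, 43, 62]
So `filtered[-1]` = 62

Answer: 62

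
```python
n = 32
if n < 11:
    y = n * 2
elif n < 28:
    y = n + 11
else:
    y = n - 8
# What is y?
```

Trace:
`n = 32` → n = 32
`if n < 11: ...` → n < 11 is False, n < 28 is False, take else branch → y = 24
So y = 24

Answer: 24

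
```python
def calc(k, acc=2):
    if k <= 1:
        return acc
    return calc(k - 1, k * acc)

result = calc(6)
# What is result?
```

Accumulator trace (n, acc): (6, 2) -> (5, 12) -> (4, 60) -> (3, 240) -> (2, 720) -> (1, 1440) -> return 1440

Answer: 1440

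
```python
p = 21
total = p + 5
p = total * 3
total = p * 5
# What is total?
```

Trace:
`p = 21` → p = 21
`total = p + 5` → total = 26
`p = total * 3` → p = 78
`total = p * 5` → total = 390
So total = 390

Answer: 390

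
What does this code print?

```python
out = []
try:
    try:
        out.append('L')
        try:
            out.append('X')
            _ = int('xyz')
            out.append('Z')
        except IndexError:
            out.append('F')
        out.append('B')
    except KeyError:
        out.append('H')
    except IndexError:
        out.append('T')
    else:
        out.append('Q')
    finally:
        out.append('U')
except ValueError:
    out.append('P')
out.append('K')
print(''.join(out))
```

Execution trace: 'L' (try body) → 'X' (inner try body) → 'U' (finally) → 'P' (outer except ValueError) → 'K' (after the try/except). Output: LXUPK

Answer: LXUPK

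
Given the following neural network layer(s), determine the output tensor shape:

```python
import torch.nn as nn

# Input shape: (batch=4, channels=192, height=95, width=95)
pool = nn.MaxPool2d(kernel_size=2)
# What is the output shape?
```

Input: (4, 192, 95, 95) -> Output: (4, 192, 47, 47)

Answer: (4, 192, 47, 47)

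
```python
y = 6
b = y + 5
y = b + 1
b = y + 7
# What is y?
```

Trace:
`y = 6` → y = 6
`b = y + 5` → b = 11
`y = b + 1` → y = 12
`b = y + 7` → b = 19
So y = 12

Answer: 12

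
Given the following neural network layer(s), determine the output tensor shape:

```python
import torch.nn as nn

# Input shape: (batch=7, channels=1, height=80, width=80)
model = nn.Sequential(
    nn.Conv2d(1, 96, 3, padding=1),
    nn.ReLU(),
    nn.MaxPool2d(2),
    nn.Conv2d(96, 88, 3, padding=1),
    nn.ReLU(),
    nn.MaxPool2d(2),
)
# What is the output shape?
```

Input: (7, 1, 80, 80) -> after first Conv2d: (7, 96, 80, 80) -> after first MaxPool2d: (7, 96, 40, 40) -> after second Conv2d: (7, 88, 40, 40) -> Output: (7, 88, 20, 20)

Answer: (7, 88, 20, 20)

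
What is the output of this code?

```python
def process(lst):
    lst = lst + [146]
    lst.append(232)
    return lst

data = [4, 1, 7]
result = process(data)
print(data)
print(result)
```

Key concept: rebinding parameter vs mutation.
Step by step:
`data = [4, 1, 7]` → data = [4, 1, 7]
`result = process(data)` → result = [4, 1, 7, 146, 232]
`print(data)` → prints [4, 1, 7]
`print(result)` → prints [4, 1, 7, 146, 232]

Answer:
[4, 1, 7]
[4, 1, 7, 146, 232]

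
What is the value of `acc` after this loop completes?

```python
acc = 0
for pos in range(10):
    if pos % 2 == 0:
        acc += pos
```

Sum of even numbers 0 to 9
`acc` takes the values: 0 → 2 → 6 → 12 → 20

Answer: 20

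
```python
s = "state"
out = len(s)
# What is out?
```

Trace:
`s = "state"` → s = 'state'
`out = len(s)` → out = 5
So out = 5

Answer: 5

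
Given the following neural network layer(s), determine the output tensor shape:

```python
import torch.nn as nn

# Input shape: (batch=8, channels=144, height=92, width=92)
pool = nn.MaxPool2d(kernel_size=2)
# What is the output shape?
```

Input: (8, 144, 92, 92) -> Output: (8, 144, 46, 46)

Answer: (8, 144, 46, 46)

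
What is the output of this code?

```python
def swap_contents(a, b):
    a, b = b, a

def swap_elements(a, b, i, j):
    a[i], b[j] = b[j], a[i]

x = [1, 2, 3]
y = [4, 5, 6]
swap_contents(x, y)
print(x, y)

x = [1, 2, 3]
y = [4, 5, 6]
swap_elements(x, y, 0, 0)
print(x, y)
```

Key concept: parameter rebinding vs mutation.
Step by step:
`x = [1, 2, 3]` → x = [1, 2, 3]
`y = [4, 5, 6]` → y = [4, 5, 6]
`swap_contents(x, y)` → no visible change to tracked variables
`print(x, y)` → prints [1, 2, 3] [4, 5, 6]
`x = [1, 2, 3]` → x = [1, 2, 3]
`y = [4, 5, 6]` → y = [4, 5, 6]
`swap_elements(x, y, 0, 0)` → x = [4, 2, 3]; y = [1, 5, 6]
`print(x, y)` → prints [4, 2, 3] [1, 5, 6]

Answer:
[1, 2, 3] [4, 5, 6]
[4, 2, 3] [1, 5, 6]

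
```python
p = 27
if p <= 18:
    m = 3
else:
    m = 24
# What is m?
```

Trace:
`p = 27` → p = 27
`if p <= 18: ...` → p <= 18 is False, take else branch → m = 24
So m = 24

Answer: 24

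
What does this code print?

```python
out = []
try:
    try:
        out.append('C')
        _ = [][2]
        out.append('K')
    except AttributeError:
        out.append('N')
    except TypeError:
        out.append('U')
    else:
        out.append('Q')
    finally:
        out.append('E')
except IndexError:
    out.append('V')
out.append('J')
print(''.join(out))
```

Execution trace: 'C' (try body) → 'E' (finally) → 'V' (outer except IndexError) → 'J' (after the try/except). Output: CEVJ

Answer: CEVJ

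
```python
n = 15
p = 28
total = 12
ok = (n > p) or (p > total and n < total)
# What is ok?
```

Trace:
`n = 15` → n = 15
`p = 28` → p = 28
`total = 12` → total = 12
`ok = (n > p) or (p > total and n < total)` → ok = False
So ok = False

Answer: False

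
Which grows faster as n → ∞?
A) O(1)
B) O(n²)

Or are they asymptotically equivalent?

O(1) vs O(n²): Higher order terms dominate.

Answer: B) O(n²) grows faster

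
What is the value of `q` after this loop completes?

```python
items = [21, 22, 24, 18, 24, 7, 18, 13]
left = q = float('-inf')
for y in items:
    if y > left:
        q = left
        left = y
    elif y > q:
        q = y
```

Second largest (with repeats) in [21, 22, 24, 18, 24, 7, 18, 13]
`q` takes the values: -inf → 21 → 22 → 24

Answer: 24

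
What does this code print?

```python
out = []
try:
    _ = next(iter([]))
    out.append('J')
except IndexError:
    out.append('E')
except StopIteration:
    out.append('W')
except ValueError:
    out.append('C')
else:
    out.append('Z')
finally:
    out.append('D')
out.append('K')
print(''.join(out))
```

Execution trace: 'W' (except StopIteration) → 'D' (finally) → 'K' (after the try/except). Output: WDK

Answer: WDK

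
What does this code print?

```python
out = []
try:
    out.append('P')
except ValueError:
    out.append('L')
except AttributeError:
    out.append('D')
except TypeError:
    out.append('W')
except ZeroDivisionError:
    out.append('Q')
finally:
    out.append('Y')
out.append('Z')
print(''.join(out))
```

Execution trace: 'P' (try body, no exception) → 'Y' (finally) → 'Z' (after the try/except). Output: PYZ

Answer: PYZ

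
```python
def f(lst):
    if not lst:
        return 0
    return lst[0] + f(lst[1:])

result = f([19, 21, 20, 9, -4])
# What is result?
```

19 + 21 + 20 + 9 + (-4) + 0 = 65

Answer: 65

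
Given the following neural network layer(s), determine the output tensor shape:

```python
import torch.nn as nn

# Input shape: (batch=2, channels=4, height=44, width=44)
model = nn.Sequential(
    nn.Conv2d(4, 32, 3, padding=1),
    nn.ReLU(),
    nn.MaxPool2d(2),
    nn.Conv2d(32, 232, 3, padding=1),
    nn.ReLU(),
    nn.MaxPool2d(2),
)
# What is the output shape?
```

Input: (2, 4, 44, 44) -> after first Conv2d: (2, 32, 44, 44) -> after first MaxPool2d: (2, 32, 22, 22) -> after second Conv2d: (2, 232, 22, 22) -> Output: (2, 232, 11, 11)

Answer: (2, 232, 11, 11)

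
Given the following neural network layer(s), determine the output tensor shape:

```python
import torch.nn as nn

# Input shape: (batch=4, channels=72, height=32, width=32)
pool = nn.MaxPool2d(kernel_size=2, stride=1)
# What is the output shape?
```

Input: (4, 72, 32, 32) -> Output: (4, 72, 31, 31)

Answer: (4, 72, 31, 31)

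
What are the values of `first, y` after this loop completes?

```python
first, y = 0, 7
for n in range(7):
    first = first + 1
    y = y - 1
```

first goes 0→7, y goes 7→0
`first, y` takes the values: (0, 7) → (1, 7) → (1, 6) → (2, 6) → (2, 5) → (3, 5) → (3, 4) → (4, 4) → (4, 3) → (5, 3) → (5, 2) → (6, 2) → (6, 1) → (7, 1) → (7, 0)

Answer: 7, 0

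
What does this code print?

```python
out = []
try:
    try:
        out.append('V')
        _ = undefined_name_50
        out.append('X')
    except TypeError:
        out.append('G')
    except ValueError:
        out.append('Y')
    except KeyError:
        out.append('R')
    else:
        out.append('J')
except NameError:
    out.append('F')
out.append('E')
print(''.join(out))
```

Execution trace: 'V' (try body) → 'F' (outer except NameError) → 'E' (after the try/except). Output: VFE

Answer: VFE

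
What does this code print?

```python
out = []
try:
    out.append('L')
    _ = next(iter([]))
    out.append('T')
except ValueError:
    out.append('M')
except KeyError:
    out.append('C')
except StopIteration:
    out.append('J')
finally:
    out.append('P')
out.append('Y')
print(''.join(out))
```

Execution trace: 'L' (try body) → 'J' (except StopIteration) → 'P' (finally) → 'Y' (after the try/except). Output: LJPY

Answer: LJPY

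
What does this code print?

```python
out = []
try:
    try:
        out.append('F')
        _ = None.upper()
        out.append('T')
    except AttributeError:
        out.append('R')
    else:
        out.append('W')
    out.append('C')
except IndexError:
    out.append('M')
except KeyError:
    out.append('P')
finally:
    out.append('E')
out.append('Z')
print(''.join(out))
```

Execution trace: 'F' (inner try body) → 'R' (inner except AttributeError) → 'C' (try body, no exception) → 'E' (finally) → 'Z' (after the try/except). Output: FRCEZ

Answer: FRCEZ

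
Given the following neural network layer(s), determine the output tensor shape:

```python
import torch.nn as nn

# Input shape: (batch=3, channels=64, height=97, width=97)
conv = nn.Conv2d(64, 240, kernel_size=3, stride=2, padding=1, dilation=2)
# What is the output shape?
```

Input: (3, 64, 97, 97) -> Output: (3, 240, 48, 48)

Answer: (3, 240, 48, 48)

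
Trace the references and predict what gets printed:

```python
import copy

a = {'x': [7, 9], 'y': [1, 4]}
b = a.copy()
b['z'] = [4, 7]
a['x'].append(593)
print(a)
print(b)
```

Key concept: shallow copy of dict with mutable values.
Step by step:
`a = {'x': [7, 9], 'y': [1, 4]}` → a = {'x': [7, 9], 'y': [1, 4]}
`b = a.copy()` → b = {'x': [7, 9], 'y': [1, 4]}
`b['z'] = [4, 7]` → b = {'x': [7, 9], 'y': [1, 4], 'z': [4, 7]}
`a['x'].append(593)` → a = {'x': [7, 9, 593], 'y': [1, 4]}; b = {'x': [7, 9, 593], 'y': [1, 4], 'z': [4, 7]}
`print(a)` → prints {'x': [7, 9, 593], 'y': [1, 4]}
`print(b)` → prints {'x': [7, 9, 593], 'y': [1, 4], 'z': [4, 7]}

Answer:
{'x': [7, 9, 593], 'y': [1, 4]}
{'x': [7, 9, 593], 'y': [1, 4], 'z': [4, 7]}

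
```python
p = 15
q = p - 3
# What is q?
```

Trace:
`p = 15` → p = 15
`q = p - 3` → q = 12
So q = 12

Answer: 12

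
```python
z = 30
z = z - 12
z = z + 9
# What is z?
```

Trace:
`z = 30` → z = 30
`z = z - 12` → z = 18
`z = z + 9` → z = 27
So z = 27

Answer: 27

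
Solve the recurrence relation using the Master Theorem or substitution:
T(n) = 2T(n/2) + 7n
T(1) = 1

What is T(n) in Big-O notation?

By Master Theorem: a=2, b=2, f(n)=7n. Since log_2(2) = 1 and f(n) = Θ(n^1), Case 2 applies. T(n) = O(n log n).

Answer: O(n log n)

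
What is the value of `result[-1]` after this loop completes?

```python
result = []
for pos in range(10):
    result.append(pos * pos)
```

Last element of squares 0 to 9
`result` takes the values: [] → [0] → [0, 1] → [0, 1, 4] → [0, 1, 4, 9] → [0, 1, 4, 9, 16] → [0, 1, 4, 9, 16, 25] → [0, 1, 4, 9, 16, 25, 36] → [0, 1, 4, 9, 16, 25, 36, 49] → [0, 1, 4, 9, 16, 25, 36, 49, 64] → [0, 1, 4, 9, 16, 25, 36, 49, 64, 81]
So `result[-1]` = 81

Answer: 81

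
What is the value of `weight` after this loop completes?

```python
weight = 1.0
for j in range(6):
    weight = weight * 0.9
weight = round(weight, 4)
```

Exponential decay: 1.0 * 0.9^6
`weight` takes the values: 1.0 → 0.9 → 0.81 → 0.729 → 0.6561 → 0.59049 → 0.531441 → 0.5314

Answer: 0.5314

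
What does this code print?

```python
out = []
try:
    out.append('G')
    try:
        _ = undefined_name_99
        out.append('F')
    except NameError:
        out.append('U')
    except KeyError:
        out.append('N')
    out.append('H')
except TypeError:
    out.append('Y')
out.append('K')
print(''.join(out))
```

Execution trace: 'G' (try body) → 'U' (inner except NameError) → 'H' (try body, no exception) → 'K' (after the try/except). Output: GUHK

Answer: GUHK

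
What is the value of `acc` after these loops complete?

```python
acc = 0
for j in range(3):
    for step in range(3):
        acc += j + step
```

Sum of all j+step for j,step in 3x3
`acc` takes the values: 0 → 1 → 3 → 4 → 6 → 9 → 11 → 14 → 18

Answer: 18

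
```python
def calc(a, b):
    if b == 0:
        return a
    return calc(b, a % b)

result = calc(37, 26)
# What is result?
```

calc(37, 26) -> calc(26, 11) -> calc(11, 4) -> calc(4, 3) -> calc(3, 1) -> calc(1, 0) -> 1

Answer: 1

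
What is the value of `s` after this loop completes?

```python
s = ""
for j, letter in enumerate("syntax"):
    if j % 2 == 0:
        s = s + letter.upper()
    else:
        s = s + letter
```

Uppercase even positions in 'syntax'
`s` takes the values: "" → "S" → "Sy" → "SyN" → "SyNt" → "SyNtA" → "SyNtAx"

Answer: "SyNtAx"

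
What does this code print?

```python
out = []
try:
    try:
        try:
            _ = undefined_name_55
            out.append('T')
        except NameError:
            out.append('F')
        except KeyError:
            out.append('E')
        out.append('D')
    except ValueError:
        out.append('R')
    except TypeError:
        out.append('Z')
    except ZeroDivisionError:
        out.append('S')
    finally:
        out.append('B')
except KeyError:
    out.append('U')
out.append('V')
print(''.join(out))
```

Execution trace: 'F' (inner except NameError) → 'D' (try body, no exception) → 'B' (finally) → 'V' (after the try/except). Output: FDBV

Answer: FDBV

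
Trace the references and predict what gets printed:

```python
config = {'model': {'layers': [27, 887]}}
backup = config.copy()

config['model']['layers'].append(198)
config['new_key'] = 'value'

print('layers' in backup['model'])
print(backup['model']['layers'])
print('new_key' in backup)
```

Key concept: shallow copy gotcha with nested dict.
Step by step:
`config = {'model': {'layers': [27, 887]}}` → config = {'model': {'layers': [27, 887]}}
`backup = config.copy()` → backup = {'model': {'layers': [27, 887]}}
`config['model']['layers'].append(198)` → config = {'model': {'layers': [27, 887, 198]}}; backup = {'model': {'layers': [27, 887, 198]}}
`config['new_key'] = 'value'` → config = {'model': {'layers': [27, 887, 198]}, 'new_key': 'value'}
`print('layers' in backup['model'])` → prints True
`print(backup['model']['layers'])` → prints [27, 887, 198]
`print('new_key' in backup)` → prints False

Answer:
True
[27, 887, 198]
False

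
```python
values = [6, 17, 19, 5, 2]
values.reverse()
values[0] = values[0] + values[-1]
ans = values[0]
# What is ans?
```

Trace:
`values = [6, 17, 19, 5, 2]` → values = [6, 17, 19, 5, 2]
`values.reverse()` → values = [2, 5, 19, 17, 6]
`values[0] = values[0] + values[-1]` → values = [8, 5, 19, 17, 6]
`ans = values[0]` → ans = 8
So ans = 8

Answer: 8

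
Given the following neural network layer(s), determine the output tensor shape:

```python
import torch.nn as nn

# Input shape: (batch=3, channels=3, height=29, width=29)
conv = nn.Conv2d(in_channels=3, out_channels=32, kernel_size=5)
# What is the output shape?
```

Input: (3, 3, 29, 29) -> Output: (3, 32, 25, 25)

Answer: (3, 32, 25, 25)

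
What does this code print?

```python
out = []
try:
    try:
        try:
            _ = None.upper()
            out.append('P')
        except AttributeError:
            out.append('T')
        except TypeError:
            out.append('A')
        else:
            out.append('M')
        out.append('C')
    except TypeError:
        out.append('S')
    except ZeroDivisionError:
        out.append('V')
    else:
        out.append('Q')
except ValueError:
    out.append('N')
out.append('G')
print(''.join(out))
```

Execution trace: 'T' (inner except AttributeError) → 'C' (try body, no exception) → 'Q' (else) → 'G' (after the try/except). Output: TCQG

Answer: TCQG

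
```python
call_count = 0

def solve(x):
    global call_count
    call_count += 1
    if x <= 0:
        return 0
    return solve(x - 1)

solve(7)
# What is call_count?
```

Linear recursion stepping by 1: 8 calls from x=7 down to ≤0.

Answer: 8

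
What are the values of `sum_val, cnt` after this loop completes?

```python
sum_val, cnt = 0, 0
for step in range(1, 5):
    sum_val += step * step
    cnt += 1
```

Sum of squares and count
`sum_val, cnt` takes the values: (0, 0) → (1, 0) → (1, 1) → (5, 1) → (5, 2) → (14, 2) → (14, 3) → (30, 3) → (30, 4)

Answer: 30, 4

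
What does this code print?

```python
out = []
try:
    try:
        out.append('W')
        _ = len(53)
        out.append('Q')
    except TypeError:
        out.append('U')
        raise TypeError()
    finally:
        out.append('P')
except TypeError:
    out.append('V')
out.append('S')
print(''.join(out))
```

Execution trace: 'W' (inner try body) → 'U' (inner except TypeError) → 'P' (inner finally) → 'V' (outer except TypeError) → 'S' (after the try/except). Output: WUPVS

Answer: WUPVS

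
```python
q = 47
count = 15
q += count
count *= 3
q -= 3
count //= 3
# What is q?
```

Trace:
`q = 47` → q = 47
`count = 15` → count = 15
`q += count` → q = 62
`count *= 3` → count = 45
`q -= 3` → q = 59
`count //= 3` → count = 15
So q = 59

Answer: 59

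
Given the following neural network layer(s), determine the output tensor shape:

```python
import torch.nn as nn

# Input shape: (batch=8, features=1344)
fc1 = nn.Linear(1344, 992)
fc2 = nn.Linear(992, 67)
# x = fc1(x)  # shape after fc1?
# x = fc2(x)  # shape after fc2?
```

Input: (8, 1344) -> after fc1: (8, 992) -> Output: (8, 67)

Answer: (8, 67)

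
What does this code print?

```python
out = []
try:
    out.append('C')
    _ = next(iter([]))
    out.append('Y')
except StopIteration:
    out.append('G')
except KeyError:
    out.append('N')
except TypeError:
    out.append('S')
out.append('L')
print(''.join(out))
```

Execution trace: 'C' (try body) → 'G' (except StopIteration) → 'L' (after the try/except). Output: CGL

Answer: CGL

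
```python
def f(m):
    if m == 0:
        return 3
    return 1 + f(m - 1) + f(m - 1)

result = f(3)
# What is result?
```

f(m) = 1 + 2·f(m-1), f(0)=3. Closed form: (3+1)·2^3 - 1 = 31.

Answer: 31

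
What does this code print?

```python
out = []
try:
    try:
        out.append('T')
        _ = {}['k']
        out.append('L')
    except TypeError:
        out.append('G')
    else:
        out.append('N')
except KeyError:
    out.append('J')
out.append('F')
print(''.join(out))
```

Execution trace: 'T' (inner try body) → 'J' (outer except KeyError) → 'F' (after the try/except). Output: TJF

Answer: TJF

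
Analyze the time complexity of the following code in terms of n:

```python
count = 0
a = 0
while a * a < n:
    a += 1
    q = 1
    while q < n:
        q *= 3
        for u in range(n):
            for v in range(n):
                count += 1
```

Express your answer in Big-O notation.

Each loop level contributes: √n × log n × n × n. Multiplying the contributions gives O(n^2√n log n).

Answer: O(n^2√n log n)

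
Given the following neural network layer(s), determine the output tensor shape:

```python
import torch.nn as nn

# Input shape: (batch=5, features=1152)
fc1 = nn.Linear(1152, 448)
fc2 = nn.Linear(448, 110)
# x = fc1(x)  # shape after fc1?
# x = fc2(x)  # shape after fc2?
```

Input: (5, 1152) -> after fc1: (5, 448) -> Output: (5, 110)

Answer: (5, 110)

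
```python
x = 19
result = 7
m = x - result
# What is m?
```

Trace:
`x = 19` → x = 19
`result = 7` → result = 7
`m = x - result` → m = 12
So m = 12

Answer: 12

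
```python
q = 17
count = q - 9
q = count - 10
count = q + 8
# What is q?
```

Trace:
`q = 17` → q = 17
`count = q - 9` → count = 8
`q = count - 10` → q = -2
`count = q + 8` → count = 6
So q = -2

Answer: -2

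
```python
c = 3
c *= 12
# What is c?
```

Trace:
`c = 3` → c = 3
`c *= 12` → c = 36
So c = 36

Answer: 36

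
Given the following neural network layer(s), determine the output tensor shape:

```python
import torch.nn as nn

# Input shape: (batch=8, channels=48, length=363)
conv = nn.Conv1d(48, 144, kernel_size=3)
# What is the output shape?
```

Input: (8, 48, 363) -> Output: (8, 144, 361)

Answer: (8, 144, 361)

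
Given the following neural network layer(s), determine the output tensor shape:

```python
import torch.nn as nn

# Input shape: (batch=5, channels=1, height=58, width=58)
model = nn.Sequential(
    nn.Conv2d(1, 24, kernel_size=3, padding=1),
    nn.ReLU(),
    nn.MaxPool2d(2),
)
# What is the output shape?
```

Input: (5, 1, 58, 58) -> after Conv2d: (5, 24, 58, 58) -> after ReLU: (5, 24, 58, 58) -> Output: (5, 24, 29, 29)

Answer: (5, 24, 29, 29)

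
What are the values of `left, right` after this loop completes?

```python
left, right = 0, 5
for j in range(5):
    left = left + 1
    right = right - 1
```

left goes 0→5, right goes 5→0
`left, right` takes the values: (0, 5) → (1, 5) → (1, 4) → (2, 4) → (2, 3) → (3, 3) → (3, 2) → (4, 2) → (4, 1) → (5, 1) → (5, 0)

Answer: 5, 0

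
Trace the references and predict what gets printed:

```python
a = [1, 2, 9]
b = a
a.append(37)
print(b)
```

Key concept: basic list aliasing.
Step by step:
`a = [1, 2, 9]` → a = [1, 2, 9]
`b = a` → b = [1, 2, 9] (same object as a)
`a.append(37)` → a = [1, 2, 9, 37] (same object as b); b = [1, 2, 9, 37] (same object as a)
`print(b)` → prints [1, 2, 9, 37]

Answer: [1, 2, 9, 37]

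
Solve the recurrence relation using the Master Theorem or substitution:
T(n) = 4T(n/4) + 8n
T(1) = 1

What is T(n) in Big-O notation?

By Master Theorem: a=4, b=4, f(n)=8n. Since log_4(4) = 1 and f(n) = Θ(n^1), Case 2 applies. T(n) = O(n log n).

Answer: O(n log n)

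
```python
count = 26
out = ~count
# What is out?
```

Trace:
`count = 26` → count = 26
`out = ~count` → out = -27
So out = -27

Answer: -27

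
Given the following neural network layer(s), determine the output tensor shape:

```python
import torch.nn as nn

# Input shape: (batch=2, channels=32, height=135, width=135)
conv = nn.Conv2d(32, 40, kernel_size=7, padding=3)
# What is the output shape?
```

Input: (2, 32, 135, 135) -> Output: (2, 40, 135, 135)

Answer: (2, 40, 135, 135)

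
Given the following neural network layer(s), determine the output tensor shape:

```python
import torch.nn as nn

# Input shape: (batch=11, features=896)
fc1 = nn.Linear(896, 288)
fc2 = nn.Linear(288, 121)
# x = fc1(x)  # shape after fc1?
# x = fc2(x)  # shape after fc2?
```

Input: (11, 896) -> after fc1: (11, 288) -> Output: (11, 121)

Answer: (11, 121)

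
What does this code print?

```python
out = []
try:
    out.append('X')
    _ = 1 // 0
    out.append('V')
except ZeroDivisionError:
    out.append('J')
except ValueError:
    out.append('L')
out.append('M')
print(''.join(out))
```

Execution trace: 'X' (try body) → 'J' (except ZeroDivisionError) → 'M' (after the try/except). Output: XJM

Answer: XJM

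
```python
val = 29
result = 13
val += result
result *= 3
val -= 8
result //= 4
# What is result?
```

Trace:
`val = 29` → val = 29
`result = 13` → result = 13
`val += result` → val = 42
`result *= 3` → result = 39
`val -= 8` → val = 34
`result //= 4` → result = 9
So result = 9

Answer: 9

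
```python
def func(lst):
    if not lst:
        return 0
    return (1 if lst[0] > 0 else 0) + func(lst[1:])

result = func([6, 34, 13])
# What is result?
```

Count of positive elements in [6, 34, 13] = 3

Answer: 3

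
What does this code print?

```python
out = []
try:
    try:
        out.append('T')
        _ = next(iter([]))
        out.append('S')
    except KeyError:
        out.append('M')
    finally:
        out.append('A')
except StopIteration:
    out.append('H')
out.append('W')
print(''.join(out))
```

Execution trace: 'T' (try body) → 'A' (finally) → 'H' (outer except StopIteration) → 'W' (after the try/except). Output: TAHW

Answer: TAHW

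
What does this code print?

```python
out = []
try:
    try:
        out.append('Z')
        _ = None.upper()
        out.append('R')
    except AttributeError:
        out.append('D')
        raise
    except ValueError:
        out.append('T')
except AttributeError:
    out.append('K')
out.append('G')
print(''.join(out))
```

Execution trace: 'Z' (inner try body) → 'D' (inner except AttributeError) → 'K' (outer except AttributeError) → 'G' (after the try/except). Output: ZDKG

Answer: ZDKG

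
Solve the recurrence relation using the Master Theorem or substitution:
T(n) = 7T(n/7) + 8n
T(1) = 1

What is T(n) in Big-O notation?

By Master Theorem: a=7, b=7, f(n)=8n. Since log_7(7) = 1 and f(n) = Θ(n^1), Case 2 applies. T(n) = O(n log n).

Answer: O(n log n)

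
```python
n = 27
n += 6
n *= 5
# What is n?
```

Trace:
`n = 27` → n = 27
`n += 6` → n = 33
`n *= 5` → n = 165
So n = 165

Answer: 165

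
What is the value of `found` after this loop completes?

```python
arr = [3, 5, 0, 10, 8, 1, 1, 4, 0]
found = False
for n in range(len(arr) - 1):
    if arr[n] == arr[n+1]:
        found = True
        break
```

Check consecutive duplicates in [3, 5, 0, 10, 8, 1, 1, 4, 0]
`found` takes the values: False → True

Answer: True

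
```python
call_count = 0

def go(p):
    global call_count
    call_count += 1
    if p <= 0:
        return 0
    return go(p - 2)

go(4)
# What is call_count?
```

Linear recursion stepping by 2: 3 calls from p=4 down to ≤0.

Answer: 3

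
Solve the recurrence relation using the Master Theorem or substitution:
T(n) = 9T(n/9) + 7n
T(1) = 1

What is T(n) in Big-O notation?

By Master Theorem: a=9, b=9, f(n)=7n. Since log_9(9) = 1 and f(n) = Θ(n^1), Case 2 applies. T(n) = O(n log n).

Answer: O(n log n)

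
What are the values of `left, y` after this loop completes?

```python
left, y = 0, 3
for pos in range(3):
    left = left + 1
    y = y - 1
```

left goes 0→3, y goes 3→0
`left, y` takes the values: (0, 3) → (1, 3) → (1, 2) → (2, 2) → (2, 1) → (3, 1) → (3, 0)

Answer: 3, 0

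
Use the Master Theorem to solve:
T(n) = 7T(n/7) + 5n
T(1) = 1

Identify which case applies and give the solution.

a=7, b=7, f(n)=5n. log_7(7) = 1. Since c=1 = 1, Case 2 applies: T(n) = Θ(n^log_b(a) · log n) = O(n log n).

Answer: O(n log n) - Case 2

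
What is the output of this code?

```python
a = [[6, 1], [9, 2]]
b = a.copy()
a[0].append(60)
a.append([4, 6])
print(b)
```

Key concept: shallow copy with nested lists.
Step by step:
`a = [[6, 1], [9, 2]]` → a = [[6, 1], [9, 2]]
`b = a.copy()` → b = [[6, 1], [9, 2]]
`a[0].append(60)` → a = [[6, 1, 60], [9, 2]]; b = [[6, 1, 60], [9, 2]]
`a.append([4, 6])` → a = [[6, 1, 60], [9, 2], [4, 6]]
`print(b)` → prints [[6, 1, 60], [9, 2]]

Answer: [[6, 1, 60], [9, 2]]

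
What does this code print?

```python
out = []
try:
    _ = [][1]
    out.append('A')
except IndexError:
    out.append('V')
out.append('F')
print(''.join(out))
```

Execution trace: 'V' (except IndexError) → 'F' (after the try/except). Output: VF

Answer: VF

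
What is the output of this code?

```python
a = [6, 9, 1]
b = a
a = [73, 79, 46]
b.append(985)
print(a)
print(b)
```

Key concept: rebinding vs mutation: a is rebound to a new list, b still points at the original.
Step by step:
`a = [6, 9, 1]` → a = [6, 9, 1]
`b = a` → b = [6, 9, 1] (same object as a)
`a = [73, 79, 46]` → a = [73, 79, 46]
`b.append(985)` → b = [6, 9, 1, 985]
`print(a)` → prints [73, 79, 46]
`print(b)` → prints [6, 9, 1, 985]

Answer:
[73, 79, 46]
[6, 9, 1, 985]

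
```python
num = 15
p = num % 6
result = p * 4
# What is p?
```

Trace:
`num = 15` → num = 15
`p = num % 6` → p = 3
`result = p * 4` → result = 12
So p = 3

Answer: 3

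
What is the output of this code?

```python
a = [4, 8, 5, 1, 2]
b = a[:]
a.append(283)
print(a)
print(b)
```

Key concept: slice [:] creates copy.
Step by step:
`a = [4, 8, 5, 1, 2]` → a = [4, 8, 5, 1, 2]
`b = a[:]` → b = [4, 8, 5, 1, 2]
`a.append(283)` → a = [4, 8, 5, 1, 2, 283]
`print(a)` → prints [4, 8, 5, 1, 2, 283]
`print(b)` → prints [4, 8, 5, 1, 2]

Answer:
[4, 8, 5, 1, 2, 283]
[4, 8, 5, 1, 2]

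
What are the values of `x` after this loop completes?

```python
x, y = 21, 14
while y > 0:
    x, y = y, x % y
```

GCD of 21 and 14
`x` takes the values: 21 → 14 → 7

Answer: 7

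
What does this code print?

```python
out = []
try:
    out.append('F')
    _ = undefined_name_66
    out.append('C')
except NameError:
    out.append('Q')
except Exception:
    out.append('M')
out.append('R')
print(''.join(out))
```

Execution trace: 'F' (try body) → 'Q' (except NameError) → 'R' (after the try/except). Output: FQR

Answer: FQR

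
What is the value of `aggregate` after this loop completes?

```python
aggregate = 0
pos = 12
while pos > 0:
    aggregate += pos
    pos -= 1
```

Sum 12 down to 1
`aggregate` takes the values: 0 → 12 → 23 → 33 → 42 → 50 → 57 → 63 → 68 → 72 → 75 → 77 → 78

Answer: 78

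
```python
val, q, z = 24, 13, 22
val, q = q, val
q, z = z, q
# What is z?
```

Trace:
`val, q, z = 24, 13, 22` → val = 24; q = 13; z = 22
`val, q = q, val` → val = 13; q = 24
`q, z = z, q` → q = 22; z = 24
So z = 24

Answer: 24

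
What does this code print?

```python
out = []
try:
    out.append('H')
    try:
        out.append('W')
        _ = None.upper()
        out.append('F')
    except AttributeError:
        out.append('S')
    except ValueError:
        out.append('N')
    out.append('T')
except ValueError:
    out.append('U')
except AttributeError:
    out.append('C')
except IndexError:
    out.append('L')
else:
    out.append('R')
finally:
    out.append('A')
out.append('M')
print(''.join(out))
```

Execution trace: 'H' (try body) → 'W' (inner try body) → 'S' (inner except AttributeError) → 'T' (try body, no exception) → 'R' (else) → 'A' (finally) → 'M' (after the try/except). Output: HWSTRAM

Answer: HWSTRAM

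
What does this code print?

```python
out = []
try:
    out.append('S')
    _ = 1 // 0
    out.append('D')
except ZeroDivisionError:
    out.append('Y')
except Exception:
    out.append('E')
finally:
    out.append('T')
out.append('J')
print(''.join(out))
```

Execution trace: 'S' (try body) → 'Y' (except ZeroDivisionError) → 'T' (finally) → 'J' (after the try/except). Output: SYTJ

Answer: SYTJ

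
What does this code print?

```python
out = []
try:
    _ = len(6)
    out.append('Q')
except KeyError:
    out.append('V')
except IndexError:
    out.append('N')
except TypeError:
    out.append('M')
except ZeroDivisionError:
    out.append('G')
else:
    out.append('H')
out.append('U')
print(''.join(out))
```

Execution trace: 'M' (except TypeError) → 'U' (after the try/except). Output: MU

Answer: MU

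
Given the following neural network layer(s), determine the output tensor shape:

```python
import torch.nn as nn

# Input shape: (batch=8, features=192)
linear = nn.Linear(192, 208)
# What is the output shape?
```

Input: (8, 192) -> Output: (8, 208)

Answer: (8, 208)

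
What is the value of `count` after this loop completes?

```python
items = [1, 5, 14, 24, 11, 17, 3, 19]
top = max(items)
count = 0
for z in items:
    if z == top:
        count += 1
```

Count of max value 24 in [1, 5, 14, 24, 11, 17, 3, 19]
`count` takes the values: 0 → 1

Answer: 1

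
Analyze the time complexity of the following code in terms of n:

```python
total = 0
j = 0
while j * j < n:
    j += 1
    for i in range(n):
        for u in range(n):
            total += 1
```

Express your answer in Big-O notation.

Each loop level contributes: √n × n × n. Multiplying the contributions gives O(n^2√n).

Answer: O(n^2√n)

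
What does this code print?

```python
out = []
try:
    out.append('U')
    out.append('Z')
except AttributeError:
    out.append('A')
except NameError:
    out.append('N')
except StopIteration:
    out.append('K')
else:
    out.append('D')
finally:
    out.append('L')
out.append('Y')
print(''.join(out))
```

Execution trace: 'U' (try body) → 'Z' (try body, no exception) → 'D' (else) → 'L' (finally) → 'Y' (after the try/except). Output: UZDLY

Answer: UZDLY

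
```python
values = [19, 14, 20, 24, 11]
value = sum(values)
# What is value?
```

Trace:
`values = [19, 14, 20, 24, 11]` → values = [19, 14, 20, 24, 11]
`value = sum(values)` → value = 88
So value = 88

Answer: 88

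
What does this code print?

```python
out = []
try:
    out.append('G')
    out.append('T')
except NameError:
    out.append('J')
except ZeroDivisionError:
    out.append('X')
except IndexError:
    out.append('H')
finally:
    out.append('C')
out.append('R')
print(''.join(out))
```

Execution trace: 'G' (try body) → 'T' (try body, no exception) → 'C' (finally) → 'R' (after the try/except). Output: GTCR

Answer: GTCR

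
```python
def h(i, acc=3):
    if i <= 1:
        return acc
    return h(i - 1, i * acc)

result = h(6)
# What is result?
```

Accumulator trace (n, acc): (6, 3) -> (5, 18) -> (4, 90) -> (3, 360) -> (2, 1080) -> (1, 2160) -> return 2160

Answer: 2160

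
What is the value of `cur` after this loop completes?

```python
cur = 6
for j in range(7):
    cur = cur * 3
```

Multiply by 3, 7 times: 6 * 3^7 = 13122
`cur` takes the values: 6 → 18 → 54 → 162 → 486 → 1458 → 4374 → 13122

Answer: 13122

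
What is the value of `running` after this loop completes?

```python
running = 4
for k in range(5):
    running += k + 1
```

Start at 4, add 1 to 5 = 19
`running` takes the values: 4 → 5 → 7 → 10 → 14 → 19

Answer: 19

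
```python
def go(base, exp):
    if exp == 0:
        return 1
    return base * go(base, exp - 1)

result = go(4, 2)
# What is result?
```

go(4, 2) = 4 * 4 = 16

Answer: 16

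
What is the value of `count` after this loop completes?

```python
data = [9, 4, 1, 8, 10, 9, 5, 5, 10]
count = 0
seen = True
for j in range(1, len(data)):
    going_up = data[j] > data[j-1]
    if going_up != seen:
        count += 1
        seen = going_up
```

Count direction changes in [9, 4, 1, 8, 10, 9, 5, 5, 10]
`count` takes the values: 0 → 1 → 2 → 3 → 4

Answer: 4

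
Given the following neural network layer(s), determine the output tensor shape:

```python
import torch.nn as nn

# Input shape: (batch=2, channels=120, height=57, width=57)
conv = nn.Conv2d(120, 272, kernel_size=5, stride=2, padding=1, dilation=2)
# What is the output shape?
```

Input: (2, 120, 57, 57) -> Output: (2, 272, 26, 26)

Answer: (2, 272, 26, 26)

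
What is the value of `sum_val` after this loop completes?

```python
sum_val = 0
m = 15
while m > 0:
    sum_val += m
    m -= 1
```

Sum 15 down to 1
`sum_val` takes the values: 0 → 15 → 29 → 42 → 54 → 65 → 75 → 84 → 92 → 99 → 105 → 110 → 114 → 117 → 119 → 120

Answer: 120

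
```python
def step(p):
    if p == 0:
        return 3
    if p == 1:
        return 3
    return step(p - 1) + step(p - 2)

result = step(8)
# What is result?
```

Build up from base cases: step(0)=3, step(1)=3, step(2)=6, step(3)=9, step(4)=15, step(5)=24, step(6)=39, ..., step(8)=102

Answer: 102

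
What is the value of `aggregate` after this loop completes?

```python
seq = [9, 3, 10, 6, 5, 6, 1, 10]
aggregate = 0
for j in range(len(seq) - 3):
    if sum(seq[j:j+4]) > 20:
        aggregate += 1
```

Count windows with sum > 20
`aggregate` takes the values: 0 → 1 → 2 → 3 → 4

Answer: 4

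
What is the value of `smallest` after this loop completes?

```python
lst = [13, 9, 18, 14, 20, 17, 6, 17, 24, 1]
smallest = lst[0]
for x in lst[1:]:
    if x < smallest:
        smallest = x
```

Minimum of [13, 9, 18, 14, 20, 17, 6, 17, 24, 1]
`smallest` takes the values: 13 → 9 → 6 → 1

Answer: 1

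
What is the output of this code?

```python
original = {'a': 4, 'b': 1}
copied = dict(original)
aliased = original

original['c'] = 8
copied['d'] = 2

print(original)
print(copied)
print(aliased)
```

Key concept: dict() creates copy, assignment creates alias.
Step by step:
`original = {'a': 4, 'b': 1}` → original = {'a': 4, 'b': 1}
`copied = dict(original)` → copied = {'a': 4, 'b': 1}
`aliased = original` → aliased = {'a': 4, 'b': 1} (same object as original)
`original['c'] = 8` → original = {'a': 4, 'b': 1, 'c': 8} (same object as aliased); aliased = {'a': 4, 'b': 1, 'c': 8} (same object as original)
`copied['d'] = 2` → copied = {'a': 4, 'b': 1, 'd': 2}
`print(original)` → prints {'a': 4, 'b': 1, 'c': 8}
`print(copied)` → prints {'a': 4, 'b': 1, 'd': 2}
`print(aliased)` → prints {'a': 4, 'b': 1, 'c': 8}

Answer:
{'a': 4, 'b': 1, 'c': 8}
{'a': 4, 'b': 1, 'd': 2}
{'a': 4, 'b': 1, 'c': 8}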